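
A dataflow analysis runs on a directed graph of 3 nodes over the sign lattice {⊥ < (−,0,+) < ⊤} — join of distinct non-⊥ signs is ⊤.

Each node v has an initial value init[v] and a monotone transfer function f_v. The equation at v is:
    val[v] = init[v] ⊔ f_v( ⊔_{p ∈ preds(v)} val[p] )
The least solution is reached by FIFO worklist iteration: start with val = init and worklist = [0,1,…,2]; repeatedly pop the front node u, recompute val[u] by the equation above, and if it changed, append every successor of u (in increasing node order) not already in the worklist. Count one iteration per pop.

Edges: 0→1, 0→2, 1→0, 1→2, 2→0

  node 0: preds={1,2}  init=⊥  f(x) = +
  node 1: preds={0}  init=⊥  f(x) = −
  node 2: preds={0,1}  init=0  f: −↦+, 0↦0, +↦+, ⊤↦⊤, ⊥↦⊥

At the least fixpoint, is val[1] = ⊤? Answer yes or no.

Iteration log — 4 steps:
  step 1. node 0  ⊔preds=0  new=+  old=⊥  +wl: 
  step 2. node 1  ⊔preds=+  new=−  old=⊥  +wl: 0
  step 3. node 2  ⊔preds=⊤  new=⊤  old=0  +wl: 
  step 4. node 0  ⊔preds=⊤  new=+  stable

Least fixpoint reached:
  node 0: +
  node 1: −
  node 2: ⊤

no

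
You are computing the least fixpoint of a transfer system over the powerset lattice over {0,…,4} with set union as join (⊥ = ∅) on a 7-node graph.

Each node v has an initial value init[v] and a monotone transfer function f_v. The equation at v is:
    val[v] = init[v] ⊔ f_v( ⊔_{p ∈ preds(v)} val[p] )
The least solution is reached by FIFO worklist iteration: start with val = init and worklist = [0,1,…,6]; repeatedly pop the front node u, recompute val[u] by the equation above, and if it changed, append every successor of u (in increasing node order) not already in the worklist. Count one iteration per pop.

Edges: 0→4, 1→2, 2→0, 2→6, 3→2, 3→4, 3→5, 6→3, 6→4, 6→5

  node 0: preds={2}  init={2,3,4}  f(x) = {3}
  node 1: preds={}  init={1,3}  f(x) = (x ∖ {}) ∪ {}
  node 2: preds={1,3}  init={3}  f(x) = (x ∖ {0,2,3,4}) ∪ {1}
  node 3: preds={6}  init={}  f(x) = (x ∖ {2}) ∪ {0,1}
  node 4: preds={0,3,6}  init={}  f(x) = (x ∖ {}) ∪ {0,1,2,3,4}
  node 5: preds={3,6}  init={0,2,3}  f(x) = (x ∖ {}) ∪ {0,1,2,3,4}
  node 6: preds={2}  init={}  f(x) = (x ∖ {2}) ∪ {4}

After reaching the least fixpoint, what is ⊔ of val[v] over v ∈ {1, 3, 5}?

{0,1,2,3,4}

Trace (13 dequeues):
  [1] u=0 | in {3} | out {2,3,4} | ==
  [2] u=1 | in {} | out {1,3} | ==
  [3] u=2 | in {1,3} | out {1,3} | prev {3} | push {0}
  [4] u=3 | in {} | out {0,1} | prev {} | push {2}
  [5] u=4 | in {0,1,2,3,4} | out {0,1,2,3,4} | prev {} | push {}
  [6] u=5 | in {0,1} | out {0,1,2,3,4} | prev {0,2,3} | push {}
  [7] u=6 | in {1,3} | out {1,3,4} | prev {} | push {3,4,5}
  [8] u=0 | in {1,3} | out {2,3,4} | ==
  [9] u=2 | in {0,1,3} | out {1,3} | ==
  [10] u=3 | in {1,3,4} | out {0,1,3,4} | prev {0,1} | push {2}
  [11] u=4 | in {0,1,2,3,4} | out {0,1,2,3,4} | ==
  [12] u=5 | in {0,1,3,4} | out {0,1,2,3,4} | ==
  [13] u=2 | in {0,1,3,4} | out {1,3} | ==

Converged values:
  [0] {2,3,4}
  [1] {1,3}
  [2] {1,3}
  [3] {0,1,3,4}
  [4] {0,1,2,3,4}
  [5] {0,1,2,3,4}
  [6] {1,3,4}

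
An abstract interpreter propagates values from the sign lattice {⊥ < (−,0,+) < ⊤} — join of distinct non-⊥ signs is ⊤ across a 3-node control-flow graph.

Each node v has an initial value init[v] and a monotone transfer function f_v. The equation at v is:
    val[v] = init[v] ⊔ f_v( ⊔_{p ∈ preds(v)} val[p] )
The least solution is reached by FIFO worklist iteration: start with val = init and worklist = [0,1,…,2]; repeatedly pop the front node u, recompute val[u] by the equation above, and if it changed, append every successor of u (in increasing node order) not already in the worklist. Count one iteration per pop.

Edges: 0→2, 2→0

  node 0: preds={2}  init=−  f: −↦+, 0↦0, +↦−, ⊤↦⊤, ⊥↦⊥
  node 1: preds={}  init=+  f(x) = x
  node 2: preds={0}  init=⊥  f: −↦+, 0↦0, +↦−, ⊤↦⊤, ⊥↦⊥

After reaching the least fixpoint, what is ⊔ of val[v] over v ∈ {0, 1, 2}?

Trace (4 dequeues):
  [1] u=0 | in ⊥ | out − | ==
  [2] u=1 | in ⊥ | out + | ==
  [3] u=2 | in − | out + | prev ⊥ | push {0}
  [4] u=0 | in + | out − | ==

Converged values:
  [0] −
  [1] +
  [2] +

⊤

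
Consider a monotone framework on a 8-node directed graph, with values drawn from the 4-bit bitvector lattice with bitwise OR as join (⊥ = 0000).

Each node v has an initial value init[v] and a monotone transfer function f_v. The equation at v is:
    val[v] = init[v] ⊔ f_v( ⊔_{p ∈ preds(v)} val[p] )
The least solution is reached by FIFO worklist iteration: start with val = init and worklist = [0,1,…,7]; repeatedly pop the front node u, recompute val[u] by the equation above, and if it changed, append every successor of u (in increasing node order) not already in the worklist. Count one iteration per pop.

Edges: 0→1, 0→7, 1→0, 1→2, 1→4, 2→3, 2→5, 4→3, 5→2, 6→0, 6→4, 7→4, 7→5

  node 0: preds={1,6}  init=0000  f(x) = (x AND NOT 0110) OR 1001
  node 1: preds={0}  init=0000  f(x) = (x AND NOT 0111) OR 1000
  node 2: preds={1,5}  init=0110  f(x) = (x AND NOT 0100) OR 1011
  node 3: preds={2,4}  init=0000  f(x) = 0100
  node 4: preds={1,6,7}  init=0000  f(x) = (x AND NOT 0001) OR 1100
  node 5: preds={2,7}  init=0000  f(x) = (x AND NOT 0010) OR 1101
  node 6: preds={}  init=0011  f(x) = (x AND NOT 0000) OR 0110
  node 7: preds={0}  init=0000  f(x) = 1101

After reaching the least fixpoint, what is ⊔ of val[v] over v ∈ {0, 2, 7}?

Iteration log — 13 steps:
  step 1. node 0  ⊔preds=0011  new=1001  old=0000  +wl: 
  step 2. node 1  ⊔preds=1001  new=1000  old=0000  +wl: 0
  step 3. node 2  ⊔preds=1000  new=1111  old=0110  +wl: 
  step 4. node 3  ⊔preds=1111  new=0100  old=0000  +wl: 
  step 5. node 4  ⊔preds=1011  new=1110  old=0000  +wl: 3
  step 6. node 5  ⊔preds=1111  new=1101  old=0000  +wl: 2
  step 7. node 6  ⊔preds=0000  new=0111  old=0011  +wl: 4
  step 8. node 7  ⊔preds=1001  new=1101  old=0000  +wl: 5
  step 9. node 0  ⊔preds=1111  new=1001  stable
  step 10. node 3  ⊔preds=1111  new=0100  stable
  step 11. node 2  ⊔preds=1101  new=1111  stable
  step 12. node 4  ⊔preds=1111  new=1110  stable
  step 13. node 5  ⊔preds=1111  new=1101  stable

Least fixpoint reached:
  node 0: 1001
  node 1: 1000
  node 2: 1111
  node 3: 0100
  node 4: 1110
  node 5: 1101
  node 6: 0111
  node 7: 1101

1111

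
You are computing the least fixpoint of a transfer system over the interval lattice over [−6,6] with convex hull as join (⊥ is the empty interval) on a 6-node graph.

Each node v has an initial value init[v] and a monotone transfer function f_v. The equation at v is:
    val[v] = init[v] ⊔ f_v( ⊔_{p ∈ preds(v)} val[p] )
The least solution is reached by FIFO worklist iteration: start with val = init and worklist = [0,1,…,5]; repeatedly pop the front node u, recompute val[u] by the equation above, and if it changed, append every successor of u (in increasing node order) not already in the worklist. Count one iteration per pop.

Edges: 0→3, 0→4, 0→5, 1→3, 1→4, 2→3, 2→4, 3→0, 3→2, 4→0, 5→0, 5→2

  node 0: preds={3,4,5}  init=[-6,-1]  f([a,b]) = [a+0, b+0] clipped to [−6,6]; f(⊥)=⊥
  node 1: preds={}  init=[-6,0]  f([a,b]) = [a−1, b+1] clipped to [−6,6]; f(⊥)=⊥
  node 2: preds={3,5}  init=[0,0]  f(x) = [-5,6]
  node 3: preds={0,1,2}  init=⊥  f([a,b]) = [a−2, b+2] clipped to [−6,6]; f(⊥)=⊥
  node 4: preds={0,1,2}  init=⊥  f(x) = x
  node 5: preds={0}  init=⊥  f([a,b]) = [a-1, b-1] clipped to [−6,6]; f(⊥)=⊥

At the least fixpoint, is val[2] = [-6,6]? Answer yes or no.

no

Worklist (13 pops):
  #1 pop 0: in=⊥ → [-6,-1] (no change)
  #2 pop 1: in=⊥ → [-6,0] (no change)
  #3 pop 2: in=⊥ → [-5,6] (was [0,0]); enqueue []
  #4 pop 3: in=[-6,6] → [-6,6] (was ⊥); enqueue [0,2]
  #5 pop 4: in=[-6,6] → [-6,6] (was ⊥); enqueue []
  #6 pop 5: in=[-6,-1] → [-6,-2] (was ⊥); enqueue []
  #7 pop 0: in=[-6,6] → [-6,6] (was [-6,-1]); enqueue [3,4,5]
  #8 pop 2: in=[-6,6] → [-5,6] (no change)
  #9 pop 3: in=[-6,6] → [-6,6] (no change)
  #10 pop 4: in=[-6,6] → [-6,6] (no change)
  #11 pop 5: in=[-6,6] → [-6,5] (was [-6,-2]); enqueue [0,2]
  #12 pop 0: in=[-6,6] → [-6,6] (no change)
  #13 pop 2: in=[-6,6] → [-5,6] (no change)

Fixpoint:
  val[0] = [-6,6]
  val[1] = [-6,0]
  val[2] = [-5,6]
  val[3] = [-6,6]
  val[4] = [-6,6]
  val[5] = [-6,5]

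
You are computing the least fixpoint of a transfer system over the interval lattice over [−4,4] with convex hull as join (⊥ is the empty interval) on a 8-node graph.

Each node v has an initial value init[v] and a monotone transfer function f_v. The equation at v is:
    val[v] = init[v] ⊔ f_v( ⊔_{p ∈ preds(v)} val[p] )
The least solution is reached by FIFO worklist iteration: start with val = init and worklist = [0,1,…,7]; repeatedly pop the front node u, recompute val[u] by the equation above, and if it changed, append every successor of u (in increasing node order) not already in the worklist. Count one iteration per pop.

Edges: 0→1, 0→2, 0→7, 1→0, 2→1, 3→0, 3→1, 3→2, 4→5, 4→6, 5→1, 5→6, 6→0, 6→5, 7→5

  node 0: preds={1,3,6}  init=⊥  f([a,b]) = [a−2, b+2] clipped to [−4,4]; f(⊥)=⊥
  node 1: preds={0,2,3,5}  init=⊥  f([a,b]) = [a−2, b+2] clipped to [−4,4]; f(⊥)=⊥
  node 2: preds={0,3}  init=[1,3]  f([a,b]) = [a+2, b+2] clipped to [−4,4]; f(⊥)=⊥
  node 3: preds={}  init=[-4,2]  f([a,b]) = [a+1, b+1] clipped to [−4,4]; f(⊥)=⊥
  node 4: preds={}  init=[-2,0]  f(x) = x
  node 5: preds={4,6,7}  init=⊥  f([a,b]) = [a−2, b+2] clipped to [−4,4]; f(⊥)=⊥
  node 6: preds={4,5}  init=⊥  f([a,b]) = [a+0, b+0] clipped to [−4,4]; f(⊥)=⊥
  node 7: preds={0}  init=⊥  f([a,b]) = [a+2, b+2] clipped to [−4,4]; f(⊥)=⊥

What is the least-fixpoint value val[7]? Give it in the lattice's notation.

[-2,4]

Iteration log — 15 steps:
  step 1. node 0  ⊔preds=[-4,2]  new=[-4,4]  old=⊥  +wl: 
  step 2. node 1  ⊔preds=[-4,4]  new=[-4,4]  old=⊥  +wl: 0
  step 3. node 2  ⊔preds=[-4,4]  new=[-2,4]  old=[1,3]  +wl: 1
  step 4. node 3  ⊔preds=⊥  new=[-4,2]  stable
  step 5. node 4  ⊔preds=⊥  new=[-2,0]  stable
  step 6. node 5  ⊔preds=[-2,0]  new=[-4,2]  old=⊥  +wl: 
  step 7. node 6  ⊔preds=[-4,2]  new=[-4,2]  old=⊥  +wl: 5
  step 8. node 7  ⊔preds=[-4,4]  new=[-2,4]  old=⊥  +wl: 
  step 9. node 0  ⊔preds=[-4,4]  new=[-4,4]  stable
  step 10. node 1  ⊔preds=[-4,4]  new=[-4,4]  stable
  step 11. node 5  ⊔preds=[-4,4]  new=[-4,4]  old=[-4,2]  +wl: 1,6
  step 12. node 1  ⊔preds=[-4,4]  new=[-4,4]  stable
  step 13. node 6  ⊔preds=[-4,4]  new=[-4,4]  old=[-4,2]  +wl: 0,5
  step 14. node 0  ⊔preds=[-4,4]  new=[-4,4]  stable
  step 15. node 5  ⊔preds=[-4,4]  new=[-4,4]  stable

Least fixpoint reached:
  node 0: [-4,4]
  node 1: [-4,4]
  node 2: [-2,4]
  node 3: [-4,2]
  node 4: [-2,0]
  node 5: [-4,4]
  node 6: [-4,4]
  node 7: [-2,4]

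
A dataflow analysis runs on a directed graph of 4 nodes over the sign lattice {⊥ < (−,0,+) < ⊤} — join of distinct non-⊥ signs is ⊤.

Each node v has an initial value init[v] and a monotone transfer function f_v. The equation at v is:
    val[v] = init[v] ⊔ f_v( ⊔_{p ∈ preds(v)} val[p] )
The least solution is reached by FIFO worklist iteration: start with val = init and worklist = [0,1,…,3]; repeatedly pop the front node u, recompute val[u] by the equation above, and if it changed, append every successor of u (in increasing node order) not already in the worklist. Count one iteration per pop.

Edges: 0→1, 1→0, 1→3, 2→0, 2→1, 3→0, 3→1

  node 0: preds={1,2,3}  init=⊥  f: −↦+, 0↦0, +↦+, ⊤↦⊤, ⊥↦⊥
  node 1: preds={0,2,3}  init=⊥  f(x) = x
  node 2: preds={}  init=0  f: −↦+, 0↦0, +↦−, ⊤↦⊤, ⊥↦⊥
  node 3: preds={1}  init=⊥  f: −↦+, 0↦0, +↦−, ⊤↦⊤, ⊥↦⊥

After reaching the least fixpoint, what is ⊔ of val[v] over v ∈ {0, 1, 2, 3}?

0

Trace (6 dequeues):
  [1] u=0 | in 0 | out 0 | prev ⊥ | push {}
  [2] u=1 | in 0 | out 0 | prev ⊥ | push {0}
  [3] u=2 | in ⊥ | out 0 | ==
  [4] u=3 | in 0 | out 0 | prev ⊥ | push {1}
  [5] u=0 | in 0 | out 0 | ==
  [6] u=1 | in 0 | out 0 | ==

Converged values:
  [0] 0
  [1] 0
  [2] 0
  [3] 0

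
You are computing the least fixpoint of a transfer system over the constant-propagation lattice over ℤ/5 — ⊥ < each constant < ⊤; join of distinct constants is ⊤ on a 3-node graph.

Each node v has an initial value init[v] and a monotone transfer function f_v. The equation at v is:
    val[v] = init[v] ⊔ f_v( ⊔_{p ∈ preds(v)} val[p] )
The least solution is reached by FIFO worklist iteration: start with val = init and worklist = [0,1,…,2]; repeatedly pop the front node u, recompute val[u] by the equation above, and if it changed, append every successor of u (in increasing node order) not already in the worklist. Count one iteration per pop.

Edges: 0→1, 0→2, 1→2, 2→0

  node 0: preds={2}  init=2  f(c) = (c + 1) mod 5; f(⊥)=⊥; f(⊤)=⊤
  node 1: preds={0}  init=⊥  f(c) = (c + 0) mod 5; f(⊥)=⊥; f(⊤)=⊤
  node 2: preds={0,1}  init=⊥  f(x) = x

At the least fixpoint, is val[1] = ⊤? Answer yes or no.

yes

Worklist (7 pops):
  #1 pop 0: in=⊥ → 2 (no change)
  #2 pop 1: in=2 → 2 (was ⊥); enqueue []
  #3 pop 2: in=2 → 2 (was ⊥); enqueue [0]
  #4 pop 0: in=2 → ⊤ (was 2); enqueue [1,2]
  #5 pop 1: in=⊤ → ⊤ (was 2); enqueue []
  #6 pop 2: in=⊤ → ⊤ (was 2); enqueue [0]
  #7 pop 0: in=⊤ → ⊤ (no change)

Fixpoint:
  val[0] = ⊤
  val[1] = ⊤
  val[2] = ⊤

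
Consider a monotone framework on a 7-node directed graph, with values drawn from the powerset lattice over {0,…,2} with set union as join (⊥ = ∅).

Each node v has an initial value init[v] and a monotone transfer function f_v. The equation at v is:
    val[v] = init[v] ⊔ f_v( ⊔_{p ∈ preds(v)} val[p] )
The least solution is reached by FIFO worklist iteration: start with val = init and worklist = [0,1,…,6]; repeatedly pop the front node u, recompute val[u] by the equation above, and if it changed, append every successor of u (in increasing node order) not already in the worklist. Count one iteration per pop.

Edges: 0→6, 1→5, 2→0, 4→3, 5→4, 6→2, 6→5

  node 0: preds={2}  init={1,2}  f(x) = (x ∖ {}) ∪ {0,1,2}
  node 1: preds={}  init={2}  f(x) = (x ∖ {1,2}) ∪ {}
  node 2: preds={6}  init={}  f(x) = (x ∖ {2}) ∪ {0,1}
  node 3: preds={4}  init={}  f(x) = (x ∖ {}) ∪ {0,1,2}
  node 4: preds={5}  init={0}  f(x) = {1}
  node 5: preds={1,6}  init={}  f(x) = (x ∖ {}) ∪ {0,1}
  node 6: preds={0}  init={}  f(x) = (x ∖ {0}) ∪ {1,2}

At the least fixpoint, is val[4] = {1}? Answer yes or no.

no

Worklist (12 pops):
  #1 pop 0: in={} → {0,1,2} (was {1,2}); enqueue []
  #2 pop 1: in={} → {2} (no change)
  #3 pop 2: in={} → {0,1} (was {}); enqueue [0]
  #4 pop 3: in={0} → {0,1,2} (was {}); enqueue []
  #5 pop 4: in={} → {0,1} (was {0}); enqueue [3]
  #6 pop 5: in={2} → {0,1,2} (was {}); enqueue [4]
  #7 pop 6: in={0,1,2} → {1,2} (was {}); enqueue [2,5]
  #8 pop 0: in={0,1} → {0,1,2} (no change)
  #9 pop 3: in={0,1} → {0,1,2} (no change)
  #10 pop 4: in={0,1,2} → {0,1} (no change)
  #11 pop 2: in={1,2} → {0,1} (no change)
  #12 pop 5: in={1,2} → {0,1,2} (no change)

Fixpoint:
  val[0] = {0,1,2}
  val[1] = {2}
  val[2] = {0,1}
  val[3] = {0,1,2}
  val[4] = {0,1}
  val[5] = {0,1,2}
  val[6] = {1,2}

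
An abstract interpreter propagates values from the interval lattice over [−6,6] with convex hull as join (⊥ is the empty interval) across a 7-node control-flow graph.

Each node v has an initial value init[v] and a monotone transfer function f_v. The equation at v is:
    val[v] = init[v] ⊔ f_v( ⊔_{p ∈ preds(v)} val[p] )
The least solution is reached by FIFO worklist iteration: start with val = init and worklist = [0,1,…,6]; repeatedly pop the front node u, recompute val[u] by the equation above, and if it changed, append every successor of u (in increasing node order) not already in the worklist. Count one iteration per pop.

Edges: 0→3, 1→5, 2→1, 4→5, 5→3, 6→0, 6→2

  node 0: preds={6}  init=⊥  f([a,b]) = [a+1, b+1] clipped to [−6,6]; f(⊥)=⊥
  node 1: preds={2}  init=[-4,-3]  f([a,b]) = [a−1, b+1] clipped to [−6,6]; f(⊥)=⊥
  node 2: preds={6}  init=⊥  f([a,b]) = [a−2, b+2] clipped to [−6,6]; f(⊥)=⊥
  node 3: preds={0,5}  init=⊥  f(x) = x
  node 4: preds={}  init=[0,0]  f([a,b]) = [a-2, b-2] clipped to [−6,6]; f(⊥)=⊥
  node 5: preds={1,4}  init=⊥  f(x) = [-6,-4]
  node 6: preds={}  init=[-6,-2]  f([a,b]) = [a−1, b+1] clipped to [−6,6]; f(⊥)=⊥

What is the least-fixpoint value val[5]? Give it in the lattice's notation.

Iteration log — 10 steps:
  step 1. node 0  ⊔preds=[-6,-2]  new=[-5,-1]  old=⊥  +wl: 
  step 2. node 1  ⊔preds=⊥  new=[-4,-3]  stable
  step 3. node 2  ⊔preds=[-6,-2]  new=[-6,0]  old=⊥  +wl: 1
  step 4. node 3  ⊔preds=[-5,-1]  new=[-5,-1]  old=⊥  +wl: 
  step 5. node 4  ⊔preds=⊥  new=[0,0]  stable
  step 6. node 5  ⊔preds=[-4,0]  new=[-6,-4]  old=⊥  +wl: 3
  step 7. node 6  ⊔preds=⊥  new=[-6,-2]  stable
  step 8. node 1  ⊔preds=[-6,0]  new=[-6,1]  old=[-4,-3]  +wl: 5
  step 9. node 3  ⊔preds=[-6,-1]  new=[-6,-1]  old=[-5,-1]  +wl: 
  step 10. node 5  ⊔preds=[-6,1]  new=[-6,-4]  stable

Least fixpoint reached:
  node 0: [-5,-1]
  node 1: [-6,1]
  node 2: [-6,0]
  node 3: [-6,-1]
  node 4: [0,0]
  node 5: [-6,-4]
  node 6: [-6,-2]

[-6,-4]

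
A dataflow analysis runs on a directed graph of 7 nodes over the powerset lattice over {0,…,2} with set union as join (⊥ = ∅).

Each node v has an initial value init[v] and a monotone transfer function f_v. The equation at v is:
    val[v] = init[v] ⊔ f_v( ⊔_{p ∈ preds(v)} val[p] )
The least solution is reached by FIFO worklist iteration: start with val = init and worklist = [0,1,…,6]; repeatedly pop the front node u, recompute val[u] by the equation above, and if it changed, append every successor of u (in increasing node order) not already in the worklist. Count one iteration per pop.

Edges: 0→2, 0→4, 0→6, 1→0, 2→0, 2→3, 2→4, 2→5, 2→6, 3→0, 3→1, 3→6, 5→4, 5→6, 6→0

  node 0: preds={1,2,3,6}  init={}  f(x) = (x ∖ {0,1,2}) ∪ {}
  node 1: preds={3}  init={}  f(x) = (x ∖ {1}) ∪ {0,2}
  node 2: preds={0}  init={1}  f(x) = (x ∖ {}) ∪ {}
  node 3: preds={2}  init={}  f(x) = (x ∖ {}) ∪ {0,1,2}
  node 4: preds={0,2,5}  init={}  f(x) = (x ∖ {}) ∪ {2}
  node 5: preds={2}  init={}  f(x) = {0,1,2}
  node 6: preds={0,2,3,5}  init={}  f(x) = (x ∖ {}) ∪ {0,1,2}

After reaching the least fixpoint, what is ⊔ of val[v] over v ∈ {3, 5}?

{0,1,2}

Iteration log — 10 steps:
  step 1. node 0  ⊔preds={1}  new={}  stable
  step 2. node 1  ⊔preds={}  new={0,2}  old={}  +wl: 0
  step 3. node 2  ⊔preds={}  new={1}  stable
  step 4. node 3  ⊔preds={1}  new={0,1,2}  old={}  +wl: 1
  step 5. node 4  ⊔preds={1}  new={1,2}  old={}  +wl: 
  step 6. node 5  ⊔preds={1}  new={0,1,2}  old={}  +wl: 4
  step 7. node 6  ⊔preds={0,1,2}  new={0,1,2}  old={}  +wl: 
  step 8. node 0  ⊔preds={0,1,2}  new={}  stable
  step 9. node 1  ⊔preds={0,1,2}  new={0,2}  stable
  step 10. node 4  ⊔preds={0,1,2}  new={0,1,2}  old={1,2}  +wl: 

Least fixpoint reached:
  node 0: {}
  node 1: {0,2}
  node 2: {1}
  node 3: {0,1,2}
  node 4: {0,1,2}
  node 5: {0,1,2}
  node 6: {0,1,2}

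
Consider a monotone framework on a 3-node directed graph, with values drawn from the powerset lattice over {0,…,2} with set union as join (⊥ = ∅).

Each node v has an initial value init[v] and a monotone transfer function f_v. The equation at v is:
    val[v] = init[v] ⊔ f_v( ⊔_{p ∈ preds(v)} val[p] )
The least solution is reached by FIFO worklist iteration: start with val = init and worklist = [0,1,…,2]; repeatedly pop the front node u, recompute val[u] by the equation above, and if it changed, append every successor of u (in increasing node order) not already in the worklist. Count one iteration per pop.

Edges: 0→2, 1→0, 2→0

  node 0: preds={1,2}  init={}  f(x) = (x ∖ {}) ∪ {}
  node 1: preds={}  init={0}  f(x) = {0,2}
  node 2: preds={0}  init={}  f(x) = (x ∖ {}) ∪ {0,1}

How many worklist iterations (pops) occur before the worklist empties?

Trace (6 dequeues):
  [1] u=0 | in {0} | out {0} | prev {} | push {}
  [2] u=1 | in {} | out {0,2} | prev {0} | push {0}
  [3] u=2 | in {0} | out {0,1} | prev {} | push {}
  [4] u=0 | in {0,1,2} | out {0,1,2} | prev {0} | push {2}
  [5] u=2 | in {0,1,2} | out {0,1,2} | prev {0,1} | push {0}
  [6] u=0 | in {0,1,2} | out {0,1,2} | ==

Converged values:
  [0] {0,1,2}
  [1] {0,2}
  [2] {0,1,2}

6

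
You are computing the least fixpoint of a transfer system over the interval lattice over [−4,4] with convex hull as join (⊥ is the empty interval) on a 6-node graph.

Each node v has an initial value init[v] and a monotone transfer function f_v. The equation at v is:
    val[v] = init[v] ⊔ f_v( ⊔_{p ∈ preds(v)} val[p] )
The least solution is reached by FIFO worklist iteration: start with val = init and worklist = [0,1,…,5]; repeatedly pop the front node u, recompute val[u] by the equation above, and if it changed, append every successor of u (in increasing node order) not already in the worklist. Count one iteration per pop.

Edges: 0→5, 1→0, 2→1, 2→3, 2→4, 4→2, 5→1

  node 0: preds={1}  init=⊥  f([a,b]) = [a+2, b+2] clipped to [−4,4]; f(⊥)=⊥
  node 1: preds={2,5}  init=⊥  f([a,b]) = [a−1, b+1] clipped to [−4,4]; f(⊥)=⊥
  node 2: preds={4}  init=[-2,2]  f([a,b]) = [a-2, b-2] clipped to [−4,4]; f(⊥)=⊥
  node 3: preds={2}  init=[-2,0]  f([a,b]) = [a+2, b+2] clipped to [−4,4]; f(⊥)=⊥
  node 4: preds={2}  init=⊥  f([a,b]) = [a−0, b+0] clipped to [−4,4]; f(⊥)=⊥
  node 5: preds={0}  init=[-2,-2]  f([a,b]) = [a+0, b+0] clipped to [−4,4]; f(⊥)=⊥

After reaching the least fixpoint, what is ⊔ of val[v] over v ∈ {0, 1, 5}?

[-4,4]

Iteration log — 15 steps:
  step 1. node 0  ⊔preds=⊥  new=⊥  stable
  step 2. node 1  ⊔preds=[-2,2]  new=[-3,3]  old=⊥  +wl: 0
  step 3. node 2  ⊔preds=⊥  new=[-2,2]  stable
  step 4. node 3  ⊔preds=[-2,2]  new=[-2,4]  old=[-2,0]  +wl: 
  step 5. node 4  ⊔preds=[-2,2]  new=[-2,2]  old=⊥  +wl: 2
  step 6. node 5  ⊔preds=⊥  new=[-2,-2]  stable
  step 7. node 0  ⊔preds=[-3,3]  new=[-1,4]  old=⊥  +wl: 5
  step 8. node 2  ⊔preds=[-2,2]  new=[-4,2]  old=[-2,2]  +wl: 1,3,4
  step 9. node 5  ⊔preds=[-1,4]  new=[-2,4]  old=[-2,-2]  +wl: 
  step 10. node 1  ⊔preds=[-4,4]  new=[-4,4]  old=[-3,3]  +wl: 0
  step 11. node 3  ⊔preds=[-4,2]  new=[-2,4]  stable
  step 12. node 4  ⊔preds=[-4,2]  new=[-4,2]  old=[-2,2]  +wl: 2
  step 13. node 0  ⊔preds=[-4,4]  new=[-2,4]  old=[-1,4]  +wl: 5
  step 14. node 2  ⊔preds=[-4,2]  new=[-4,2]  stable
  step 15. node 5  ⊔preds=[-2,4]  new=[-2,4]  stable

Least fixpoint reached:
  node 0: [-2,4]
  node 1: [-4,4]
  node 2: [-4,2]
  node 3: [-2,4]
  node 4: [-4,2]
  node 5: [-2,4]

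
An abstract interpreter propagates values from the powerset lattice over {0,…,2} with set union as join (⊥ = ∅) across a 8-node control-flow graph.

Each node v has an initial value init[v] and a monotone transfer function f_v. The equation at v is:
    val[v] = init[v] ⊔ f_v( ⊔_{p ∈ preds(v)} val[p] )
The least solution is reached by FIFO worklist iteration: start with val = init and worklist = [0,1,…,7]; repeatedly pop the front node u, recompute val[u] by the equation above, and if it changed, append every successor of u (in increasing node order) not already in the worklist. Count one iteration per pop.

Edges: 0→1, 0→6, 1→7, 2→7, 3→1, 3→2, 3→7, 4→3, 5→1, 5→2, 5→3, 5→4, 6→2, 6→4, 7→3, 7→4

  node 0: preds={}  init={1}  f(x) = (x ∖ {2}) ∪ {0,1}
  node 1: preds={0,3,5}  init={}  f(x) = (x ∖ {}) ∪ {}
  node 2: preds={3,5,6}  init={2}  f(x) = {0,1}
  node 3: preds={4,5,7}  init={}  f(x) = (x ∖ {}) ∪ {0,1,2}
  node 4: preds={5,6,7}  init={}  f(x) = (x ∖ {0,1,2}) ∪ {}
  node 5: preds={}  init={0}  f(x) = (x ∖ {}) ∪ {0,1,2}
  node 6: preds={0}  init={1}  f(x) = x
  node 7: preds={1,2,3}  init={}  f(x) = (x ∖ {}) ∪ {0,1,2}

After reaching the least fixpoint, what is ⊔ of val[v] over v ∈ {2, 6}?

Trace (13 dequeues):
  [1] u=0 | in {} | out {0,1} | prev {1} | push {}
  [2] u=1 | in {0,1} | out {0,1} | prev {} | push {}
  [3] u=2 | in {0,1} | out {0,1,2} | prev {2} | push {}
  [4] u=3 | in {0} | out {0,1,2} | prev {} | push {1,2}
  [5] u=4 | in {0,1} | out {} | ==
  [6] u=5 | in {} | out {0,1,2} | prev {0} | push {3,4}
  [7] u=6 | in {0,1} | out {0,1} | prev {1} | push {}
  [8] u=7 | in {0,1,2} | out {0,1,2} | prev {} | push {}
  [9] u=1 | in {0,1,2} | out {0,1,2} | prev {0,1} | push {7}
  [10] u=2 | in {0,1,2} | out {0,1,2} | ==
  [11] u=3 | in {0,1,2} | out {0,1,2} | ==
  [12] u=4 | in {0,1,2} | out {} | ==
  [13] u=7 | in {0,1,2} | out {0,1,2} | ==

Converged values:
  [0] {0,1}
  [1] {0,1,2}
  [2] {0,1,2}
  [3] {0,1,2}
  [4] {}
  [5] {0,1,2}
  [6] {0,1}
  [7] {0,1,2}

{0,1,2}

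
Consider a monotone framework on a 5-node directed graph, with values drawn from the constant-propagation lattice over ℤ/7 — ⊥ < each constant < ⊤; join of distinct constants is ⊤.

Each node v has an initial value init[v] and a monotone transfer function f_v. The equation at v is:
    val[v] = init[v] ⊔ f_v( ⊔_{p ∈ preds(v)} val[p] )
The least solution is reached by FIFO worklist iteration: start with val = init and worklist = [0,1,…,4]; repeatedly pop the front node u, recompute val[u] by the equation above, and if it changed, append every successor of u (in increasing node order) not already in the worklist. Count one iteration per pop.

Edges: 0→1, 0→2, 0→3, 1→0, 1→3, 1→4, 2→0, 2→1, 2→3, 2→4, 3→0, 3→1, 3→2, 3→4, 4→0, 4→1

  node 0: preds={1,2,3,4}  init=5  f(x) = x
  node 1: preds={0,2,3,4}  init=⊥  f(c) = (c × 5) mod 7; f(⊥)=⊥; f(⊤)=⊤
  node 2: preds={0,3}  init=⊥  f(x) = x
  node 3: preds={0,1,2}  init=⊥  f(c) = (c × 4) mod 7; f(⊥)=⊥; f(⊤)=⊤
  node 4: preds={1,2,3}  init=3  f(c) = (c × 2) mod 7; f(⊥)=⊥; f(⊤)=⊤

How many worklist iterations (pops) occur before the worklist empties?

Trace (8 dequeues):
  [1] u=0 | in 3 | out ⊤ | prev 5 | push {}
  [2] u=1 | in ⊤ | out ⊤ | prev ⊥ | push {0}
  [3] u=2 | in ⊤ | out ⊤ | prev ⊥ | push {1}
  [4] u=3 | in ⊤ | out ⊤ | prev ⊥ | push {2}
  [5] u=4 | in ⊤ | out ⊤ | prev 3 | push {}
  [6] u=0 | in ⊤ | out ⊤ | ==
  [7] u=1 | in ⊤ | out ⊤ | ==
  [8] u=2 | in ⊤ | out ⊤ | ==

Converged values:
  [0] ⊤
  [1] ⊤
  [2] ⊤
  [3] ⊤
  [4] ⊤

8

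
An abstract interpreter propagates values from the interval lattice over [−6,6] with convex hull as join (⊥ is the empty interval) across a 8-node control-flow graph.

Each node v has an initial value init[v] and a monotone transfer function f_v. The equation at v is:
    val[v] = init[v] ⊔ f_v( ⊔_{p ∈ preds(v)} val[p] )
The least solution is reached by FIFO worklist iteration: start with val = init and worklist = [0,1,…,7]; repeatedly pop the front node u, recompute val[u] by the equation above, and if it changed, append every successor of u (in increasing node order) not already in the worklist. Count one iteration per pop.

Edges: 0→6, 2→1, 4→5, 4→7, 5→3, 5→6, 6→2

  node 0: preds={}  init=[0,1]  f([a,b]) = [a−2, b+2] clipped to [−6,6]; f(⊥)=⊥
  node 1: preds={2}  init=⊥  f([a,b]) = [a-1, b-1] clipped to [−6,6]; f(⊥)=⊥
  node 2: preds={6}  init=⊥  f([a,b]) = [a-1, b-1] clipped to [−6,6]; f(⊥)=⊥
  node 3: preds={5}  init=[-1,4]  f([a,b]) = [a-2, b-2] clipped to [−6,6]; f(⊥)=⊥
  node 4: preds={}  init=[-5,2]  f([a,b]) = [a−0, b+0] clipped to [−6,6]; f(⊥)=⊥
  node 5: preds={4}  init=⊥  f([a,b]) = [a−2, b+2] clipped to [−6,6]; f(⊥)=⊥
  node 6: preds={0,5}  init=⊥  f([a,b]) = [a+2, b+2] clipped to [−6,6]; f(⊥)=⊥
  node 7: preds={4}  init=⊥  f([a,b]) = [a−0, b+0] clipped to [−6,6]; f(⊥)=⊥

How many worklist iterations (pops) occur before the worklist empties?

Trace (11 dequeues):
  [1] u=0 | in ⊥ | out [0,1] | ==
  [2] u=1 | in ⊥ | out ⊥ | ==
  [3] u=2 | in ⊥ | out ⊥ | ==
  [4] u=3 | in ⊥ | out [-1,4] | ==
  [5] u=4 | in ⊥ | out [-5,2] | ==
  [6] u=5 | in [-5,2] | out [-6,4] | prev ⊥ | push {3}
  [7] u=6 | in [-6,4] | out [-4,6] | prev ⊥ | push {2}
  [8] u=7 | in [-5,2] | out [-5,2] | prev ⊥ | push {}
  [9] u=3 | in [-6,4] | out [-6,4] | prev [-1,4] | push {}
  [10] u=2 | in [-4,6] | out [-5,5] | prev ⊥ | push {1}
  [11] u=1 | in [-5,5] | out [-6,4] | prev ⊥ | push {}

Converged values:
  [0] [0,1]
  [1] [-6,4]
  [2] [-5,5]
  [3] [-6,4]
  [4] [-5,2]
  [5] [-6,4]
  [6] [-4,6]
  [7] [-5,2]

11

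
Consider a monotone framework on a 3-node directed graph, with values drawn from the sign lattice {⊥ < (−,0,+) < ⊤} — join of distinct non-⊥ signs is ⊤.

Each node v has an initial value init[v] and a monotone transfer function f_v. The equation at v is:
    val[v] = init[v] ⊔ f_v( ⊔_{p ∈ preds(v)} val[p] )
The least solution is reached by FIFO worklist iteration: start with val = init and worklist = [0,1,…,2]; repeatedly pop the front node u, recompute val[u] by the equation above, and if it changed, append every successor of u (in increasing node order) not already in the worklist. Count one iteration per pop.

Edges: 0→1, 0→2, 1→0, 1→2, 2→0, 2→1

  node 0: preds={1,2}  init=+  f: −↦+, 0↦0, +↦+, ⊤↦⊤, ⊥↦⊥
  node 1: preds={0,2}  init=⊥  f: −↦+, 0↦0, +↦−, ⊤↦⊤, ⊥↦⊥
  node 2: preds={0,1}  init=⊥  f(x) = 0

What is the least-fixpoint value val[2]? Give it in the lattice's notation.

0

Trace (7 dequeues):
  [1] u=0 | in ⊥ | out + | ==
  [2] u=1 | in + | out − | prev ⊥ | push {0}
  [3] u=2 | in ⊤ | out 0 | prev ⊥ | push {1}
  [4] u=0 | in ⊤ | out ⊤ | prev + | push {2}
  [5] u=1 | in ⊤ | out ⊤ | prev − | push {0}
  [6] u=2 | in ⊤ | out 0 | ==
  [7] u=0 | in ⊤ | out ⊤ | ==

Converged values:
  [0] ⊤
  [1] ⊤
  [2] 0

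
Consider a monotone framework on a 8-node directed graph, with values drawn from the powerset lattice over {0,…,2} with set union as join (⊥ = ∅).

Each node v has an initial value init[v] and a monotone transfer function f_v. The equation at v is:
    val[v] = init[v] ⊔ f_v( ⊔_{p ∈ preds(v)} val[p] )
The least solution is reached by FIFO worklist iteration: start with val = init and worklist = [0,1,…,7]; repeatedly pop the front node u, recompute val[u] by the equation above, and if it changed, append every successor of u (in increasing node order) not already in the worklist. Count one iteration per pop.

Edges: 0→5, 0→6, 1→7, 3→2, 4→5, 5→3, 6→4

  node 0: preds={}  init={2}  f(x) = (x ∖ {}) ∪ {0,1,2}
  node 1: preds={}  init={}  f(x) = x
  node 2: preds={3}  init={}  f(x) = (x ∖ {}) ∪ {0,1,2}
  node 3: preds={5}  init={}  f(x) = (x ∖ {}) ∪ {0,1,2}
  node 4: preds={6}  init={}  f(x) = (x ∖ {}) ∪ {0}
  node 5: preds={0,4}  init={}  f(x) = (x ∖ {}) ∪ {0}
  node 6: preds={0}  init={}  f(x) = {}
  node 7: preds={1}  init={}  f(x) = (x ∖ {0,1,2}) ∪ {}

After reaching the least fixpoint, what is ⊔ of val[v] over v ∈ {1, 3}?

{0,1,2}

Worklist (10 pops):
  #1 pop 0: in={} → {0,1,2} (was {2}); enqueue []
  #2 pop 1: in={} → {} (no change)
  #3 pop 2: in={} → {0,1,2} (was {}); enqueue []
  #4 pop 3: in={} → {0,1,2} (was {}); enqueue [2]
  #5 pop 4: in={} → {0} (was {}); enqueue []
  #6 pop 5: in={0,1,2} → {0,1,2} (was {}); enqueue [3]
  #7 pop 6: in={0,1,2} → {} (no change)
  #8 pop 7: in={} → {} (no change)
  #9 pop 2: in={0,1,2} → {0,1,2} (no change)
  #10 pop 3: in={0,1,2} → {0,1,2} (no change)

Fixpoint:
  val[0] = {0,1,2}
  val[1] = {}
  val[2] = {0,1,2}
  val[3] = {0,1,2}
  val[4] = {0}
  val[5] = {0,1,2}
  val[6] = {}
  val[7] = {}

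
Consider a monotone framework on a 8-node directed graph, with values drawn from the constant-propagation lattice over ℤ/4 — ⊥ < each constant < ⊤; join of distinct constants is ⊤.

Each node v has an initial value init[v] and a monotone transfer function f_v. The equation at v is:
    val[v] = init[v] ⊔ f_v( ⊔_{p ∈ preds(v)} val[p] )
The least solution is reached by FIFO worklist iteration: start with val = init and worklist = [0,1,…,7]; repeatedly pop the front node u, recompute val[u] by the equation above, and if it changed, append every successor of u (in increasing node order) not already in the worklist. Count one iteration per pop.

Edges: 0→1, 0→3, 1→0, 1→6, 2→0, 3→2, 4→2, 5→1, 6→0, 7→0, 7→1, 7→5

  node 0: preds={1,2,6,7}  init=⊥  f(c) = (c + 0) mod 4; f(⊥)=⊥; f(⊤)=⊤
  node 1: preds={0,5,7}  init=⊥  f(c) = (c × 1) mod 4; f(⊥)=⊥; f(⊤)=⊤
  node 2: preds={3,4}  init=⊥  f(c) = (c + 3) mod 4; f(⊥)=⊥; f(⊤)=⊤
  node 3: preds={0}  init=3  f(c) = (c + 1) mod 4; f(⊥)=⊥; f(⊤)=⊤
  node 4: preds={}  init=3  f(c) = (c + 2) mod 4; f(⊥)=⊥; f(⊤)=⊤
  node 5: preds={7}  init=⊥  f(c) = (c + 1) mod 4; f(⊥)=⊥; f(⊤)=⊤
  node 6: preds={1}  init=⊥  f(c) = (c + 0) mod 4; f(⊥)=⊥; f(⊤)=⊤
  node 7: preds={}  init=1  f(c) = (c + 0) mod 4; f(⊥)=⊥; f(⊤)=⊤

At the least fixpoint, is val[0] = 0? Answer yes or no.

Iteration log — 15 steps:
  step 1. node 0  ⊔preds=1  new=1  old=⊥  +wl: 
  step 2. node 1  ⊔preds=1  new=1  old=⊥  +wl: 0
  step 3. node 2  ⊔preds=3  new=2  old=⊥  +wl: 
  step 4. node 3  ⊔preds=1  new=⊤  old=3  +wl: 2
  step 5. node 4  ⊔preds=⊥  new=3  stable
  step 6. node 5  ⊔preds=1  new=2  old=⊥  +wl: 1
  step 7. node 6  ⊔preds=1  new=1  old=⊥  +wl: 
  step 8. node 7  ⊔preds=⊥  new=1  stable
  step 9. node 0  ⊔preds=⊤  new=⊤  old=1  +wl: 3
  step 10. node 2  ⊔preds=⊤  new=⊤  old=2  +wl: 0
  step 11. node 1  ⊔preds=⊤  new=⊤  old=1  +wl: 6
  step 12. node 3  ⊔preds=⊤  new=⊤  stable
  step 13. node 0  ⊔preds=⊤  new=⊤  stable
  step 14. node 6  ⊔preds=⊤  new=⊤  old=1  +wl: 0
  step 15. node 0  ⊔preds=⊤  new=⊤  stable

Least fixpoint reached:
  node 0: ⊤
  node 1: ⊤
  node 2: ⊤
  node 3: ⊤
  node 4: 3
  node 5: 2
  node 6: ⊤
  node 7: 1

no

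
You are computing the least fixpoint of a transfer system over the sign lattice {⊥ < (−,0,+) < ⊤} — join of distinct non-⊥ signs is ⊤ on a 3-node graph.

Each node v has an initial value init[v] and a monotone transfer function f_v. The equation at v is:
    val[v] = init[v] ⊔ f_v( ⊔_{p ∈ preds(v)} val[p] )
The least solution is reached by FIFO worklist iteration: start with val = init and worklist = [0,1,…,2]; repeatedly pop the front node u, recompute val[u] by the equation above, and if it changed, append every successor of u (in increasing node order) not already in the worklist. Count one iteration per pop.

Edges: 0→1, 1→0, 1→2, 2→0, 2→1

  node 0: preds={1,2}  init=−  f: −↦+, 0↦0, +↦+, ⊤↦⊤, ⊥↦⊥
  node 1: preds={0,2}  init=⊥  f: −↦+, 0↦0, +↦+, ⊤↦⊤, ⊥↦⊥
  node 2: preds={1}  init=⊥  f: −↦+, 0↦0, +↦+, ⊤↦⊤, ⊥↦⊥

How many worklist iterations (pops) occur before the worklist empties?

9

Worklist (9 pops):
  #1 pop 0: in=⊥ → − (no change)
  #2 pop 1: in=− → + (was ⊥); enqueue [0]
  #3 pop 2: in=+ → + (was ⊥); enqueue [1]
  #4 pop 0: in=+ → ⊤ (was −); enqueue []
  #5 pop 1: in=⊤ → ⊤ (was +); enqueue [0,2]
  #6 pop 0: in=⊤ → ⊤ (no change)
  #7 pop 2: in=⊤ → ⊤ (was +); enqueue [0,1]
  #8 pop 0: in=⊤ → ⊤ (no change)
  #9 pop 1: in=⊤ → ⊤ (no change)

Fixpoint:
  val[0] = ⊤
  val[1] = ⊤
  val[2] = ⊤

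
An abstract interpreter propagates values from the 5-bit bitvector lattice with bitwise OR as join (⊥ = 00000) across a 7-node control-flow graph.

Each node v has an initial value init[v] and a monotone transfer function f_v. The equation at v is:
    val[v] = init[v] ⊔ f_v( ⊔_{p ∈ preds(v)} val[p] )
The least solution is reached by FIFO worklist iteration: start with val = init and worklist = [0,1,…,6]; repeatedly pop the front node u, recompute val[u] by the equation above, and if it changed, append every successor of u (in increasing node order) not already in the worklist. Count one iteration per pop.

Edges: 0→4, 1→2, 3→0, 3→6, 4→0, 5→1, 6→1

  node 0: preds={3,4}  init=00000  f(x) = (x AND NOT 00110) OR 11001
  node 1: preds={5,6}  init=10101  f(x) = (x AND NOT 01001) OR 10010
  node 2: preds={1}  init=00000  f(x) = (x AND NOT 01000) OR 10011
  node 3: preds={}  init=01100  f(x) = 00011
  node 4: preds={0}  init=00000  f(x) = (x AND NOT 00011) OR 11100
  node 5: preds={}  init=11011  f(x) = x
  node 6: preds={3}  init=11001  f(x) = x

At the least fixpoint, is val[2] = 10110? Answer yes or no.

Worklist (9 pops):
  #1 pop 0: in=01100 → 11001 (was 00000); enqueue []
  #2 pop 1: in=11011 → 10111 (was 10101); enqueue []
  #3 pop 2: in=10111 → 10111 (was 00000); enqueue []
  #4 pop 3: in=00000 → 01111 (was 01100); enqueue [0]
  #5 pop 4: in=11001 → 11100 (was 00000); enqueue []
  #6 pop 5: in=00000 → 11011 (no change)
  #7 pop 6: in=01111 → 11111 (was 11001); enqueue [1]
  #8 pop 0: in=11111 → 11001 (no change)
  #9 pop 1: in=11111 → 10111 (no change)

Fixpoint:
  val[0] = 11001
  val[1] = 10111
  val[2] = 10111
  val[3] = 01111
  val[4] = 11100
  val[5] = 11011
  val[6] = 11111

no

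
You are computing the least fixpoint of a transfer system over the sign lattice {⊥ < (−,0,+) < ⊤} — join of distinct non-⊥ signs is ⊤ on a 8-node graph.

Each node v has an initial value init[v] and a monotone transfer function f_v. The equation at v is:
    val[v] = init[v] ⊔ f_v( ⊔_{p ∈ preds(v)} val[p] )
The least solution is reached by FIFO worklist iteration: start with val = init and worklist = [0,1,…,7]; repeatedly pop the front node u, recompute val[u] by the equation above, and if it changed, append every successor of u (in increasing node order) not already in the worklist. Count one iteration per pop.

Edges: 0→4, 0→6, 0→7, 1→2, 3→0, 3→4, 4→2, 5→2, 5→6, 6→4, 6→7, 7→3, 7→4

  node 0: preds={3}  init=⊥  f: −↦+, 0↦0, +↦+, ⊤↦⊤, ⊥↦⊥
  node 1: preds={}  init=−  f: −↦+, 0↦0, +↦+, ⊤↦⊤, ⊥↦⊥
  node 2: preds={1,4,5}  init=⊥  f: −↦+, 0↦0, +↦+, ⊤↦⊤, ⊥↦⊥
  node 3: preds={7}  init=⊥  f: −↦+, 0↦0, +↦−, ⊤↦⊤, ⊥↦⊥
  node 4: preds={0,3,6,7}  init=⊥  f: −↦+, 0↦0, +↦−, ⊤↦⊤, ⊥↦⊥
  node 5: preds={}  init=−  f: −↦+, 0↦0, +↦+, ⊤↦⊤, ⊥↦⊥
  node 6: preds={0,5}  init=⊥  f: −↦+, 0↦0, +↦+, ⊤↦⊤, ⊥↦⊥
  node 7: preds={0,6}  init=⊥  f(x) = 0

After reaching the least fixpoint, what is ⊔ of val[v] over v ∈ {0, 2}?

⊤

Trace (16 dequeues):
  [1] u=0 | in ⊥ | out ⊥ | ==
  [2] u=1 | in ⊥ | out − | ==
  [3] u=2 | in − | out + | prev ⊥ | push {}
  [4] u=3 | in ⊥ | out ⊥ | ==
  [5] u=4 | in ⊥ | out ⊥ | ==
  [6] u=5 | in ⊥ | out − | ==
  [7] u=6 | in − | out + | prev ⊥ | push {4}
  [8] u=7 | in + | out 0 | prev ⊥ | push {3}
  [9] u=4 | in ⊤ | out ⊤ | prev ⊥ | push {2}
  [10] u=3 | in 0 | out 0 | prev ⊥ | push {0,4}
  [11] u=2 | in ⊤ | out ⊤ | prev + | push {}
  [12] u=0 | in 0 | out 0 | prev ⊥ | push {6,7}
  [13] u=4 | in ⊤ | out ⊤ | ==
  [14] u=6 | in ⊤ | out ⊤ | prev + | push {4}
  [15] u=7 | in ⊤ | out 0 | ==
  [16] u=4 | in ⊤ | out ⊤ | ==

Converged values:
  [0] 0
  [1] −
  [2] ⊤
  [3] 0
  [4] ⊤
  [5] −
  [6] ⊤
  [7] 0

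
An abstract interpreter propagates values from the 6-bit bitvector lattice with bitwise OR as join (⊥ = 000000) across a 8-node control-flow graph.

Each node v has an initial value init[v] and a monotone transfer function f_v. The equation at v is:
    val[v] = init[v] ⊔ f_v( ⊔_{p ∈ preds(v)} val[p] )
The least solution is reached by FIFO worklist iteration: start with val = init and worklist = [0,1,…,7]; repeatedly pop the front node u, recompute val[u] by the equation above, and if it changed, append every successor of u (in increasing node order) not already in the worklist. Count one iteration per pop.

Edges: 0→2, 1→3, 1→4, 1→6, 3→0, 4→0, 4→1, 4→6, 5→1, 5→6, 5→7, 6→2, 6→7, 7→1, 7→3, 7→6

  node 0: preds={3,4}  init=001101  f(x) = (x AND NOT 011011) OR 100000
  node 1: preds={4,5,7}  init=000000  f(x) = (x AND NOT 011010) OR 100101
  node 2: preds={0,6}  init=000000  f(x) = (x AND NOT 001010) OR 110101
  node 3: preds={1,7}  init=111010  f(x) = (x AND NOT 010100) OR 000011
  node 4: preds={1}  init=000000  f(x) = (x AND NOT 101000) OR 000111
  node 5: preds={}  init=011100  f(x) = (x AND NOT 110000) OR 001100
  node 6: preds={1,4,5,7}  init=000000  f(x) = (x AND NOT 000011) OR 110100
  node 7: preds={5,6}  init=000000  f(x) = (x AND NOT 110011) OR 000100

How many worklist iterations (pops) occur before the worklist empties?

13

Iteration log — 13 steps:
  step 1. node 0  ⊔preds=111010  new=101101  old=001101  +wl: 
  step 2. node 1  ⊔preds=011100  new=100101  old=000000  +wl: 
  step 3. node 2  ⊔preds=101101  new=110101  old=000000  +wl: 
  step 4. node 3  ⊔preds=100101  new=111011  old=111010  +wl: 0
  step 5. node 4  ⊔preds=100101  new=000111  old=000000  +wl: 1
  step 6. node 5  ⊔preds=000000  new=011100  stable
  step 7. node 6  ⊔preds=111111  new=111100  old=000000  +wl: 2
  step 8. node 7  ⊔preds=111100  new=001100  old=000000  +wl: 3,6
  step 9. node 0  ⊔preds=111111  new=101101  stable
  step 10. node 1  ⊔preds=011111  new=100101  stable
  step 11. node 2  ⊔preds=111101  new=110101  stable
  step 12. node 3  ⊔preds=101101  new=111011  stable
  step 13. node 6  ⊔preds=111111  new=111100  stable

Least fixpoint reached:
  node 0: 101101
  node 1: 100101
  node 2: 110101
  node 3: 111011
  node 4: 000111
  node 5: 011100
  node 6: 111100
  node 7: 001100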